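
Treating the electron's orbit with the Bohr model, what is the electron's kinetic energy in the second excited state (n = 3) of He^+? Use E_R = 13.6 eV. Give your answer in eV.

For a Coulomb orbit the virial theorem gives K = −E_n.
E_n = −E_R·Z²/n², so K = E_R·Z²/n² = 13.6 × 2²/3² = 6.04 eV

6.04 eV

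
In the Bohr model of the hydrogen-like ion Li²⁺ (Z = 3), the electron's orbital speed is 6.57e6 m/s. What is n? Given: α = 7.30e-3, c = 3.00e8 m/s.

v_n = Zαc/n ⇒ n = Zαc/v = 3 × 0.00730 × 3.00e8 / 6.57e6 ≈ 1.00
n = 1

1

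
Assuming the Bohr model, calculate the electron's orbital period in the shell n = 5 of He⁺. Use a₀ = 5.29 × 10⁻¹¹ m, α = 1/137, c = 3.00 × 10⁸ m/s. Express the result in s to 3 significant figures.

4.74 × 10⁻¹⁵ s

r = n²a₀/Z = 5²·5.29 × 10⁻¹¹/2 = 6.61 × 10⁻¹⁰ m
v = Zαc/n = 2·0.00730·3.00 × 10⁸/5 = 8.76 × 10⁵ m/s
T = 2πr/v = 4.74 × 10⁻¹⁵ s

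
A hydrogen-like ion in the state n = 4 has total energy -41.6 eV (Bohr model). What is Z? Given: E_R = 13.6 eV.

7

E_n = −E_R Z²/n² ⇒ Z² = −E_n n²/E_R = 41.6 × 4² / 13.6 ≈ 48.94
Z = 7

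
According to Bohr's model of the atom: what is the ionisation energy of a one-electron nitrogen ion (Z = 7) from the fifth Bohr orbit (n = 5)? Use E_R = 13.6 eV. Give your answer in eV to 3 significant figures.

E_n = −E_R·Z²/n² = −13.6 × 7²/5² eV = -26.7 eV
Ionisation energy = −E_n = 26.7 eV

26.7 eV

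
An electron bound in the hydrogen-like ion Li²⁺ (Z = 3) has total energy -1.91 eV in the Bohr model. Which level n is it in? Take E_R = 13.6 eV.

E_n = −E_R Z²/n² ⇒ n² = E_R Z²/(−E_n) = 13.6 × 3² / 1.91 ≈ 64.08
n = 8

8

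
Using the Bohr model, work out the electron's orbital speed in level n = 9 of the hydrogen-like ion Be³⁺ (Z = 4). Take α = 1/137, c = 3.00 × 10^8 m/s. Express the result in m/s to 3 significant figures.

9.73 × 10^5 m/s

v_n = Zαc/n = 4 × 0.00730 × 3.00 × 10^8 / 9
    = 9.73 × 10^5 m/s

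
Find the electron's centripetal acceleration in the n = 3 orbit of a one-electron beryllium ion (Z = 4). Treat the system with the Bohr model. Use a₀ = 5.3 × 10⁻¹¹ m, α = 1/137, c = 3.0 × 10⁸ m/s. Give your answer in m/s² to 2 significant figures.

7.1 × 10²² m/s²

r = n²a₀/Z = 1.2 × 10⁻¹⁰ m, v = Zαc/n = 2.9 × 10⁶ m/s
a = v²/r = (2.9 × 10⁶)² / 1.2 × 10⁻¹⁰ = 7.1 × 10²² m/s²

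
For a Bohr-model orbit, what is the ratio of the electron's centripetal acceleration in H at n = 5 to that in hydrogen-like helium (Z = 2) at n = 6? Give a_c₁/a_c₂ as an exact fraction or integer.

a_c ∝ Z^3 · n^-4
a_c₁/a_c₂ = (1/2)^3 · (5/6)^-4 = 162/625

162/625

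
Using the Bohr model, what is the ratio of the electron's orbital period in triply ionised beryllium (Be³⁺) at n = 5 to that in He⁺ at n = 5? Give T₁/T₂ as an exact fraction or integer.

1/4

T ∝ Z^-2 · n^3
T₁/T₂ = (4/2)^-2 · (5/5)^3 = 1/4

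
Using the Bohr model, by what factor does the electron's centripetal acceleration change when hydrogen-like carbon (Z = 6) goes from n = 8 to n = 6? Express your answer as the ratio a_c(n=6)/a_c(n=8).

256/81

a_c ∝ Z^3 · n^-4; with Z fixed, a_c ∝ n^-4.
a_c(n=6)/a_c(n=8) = (6/8)^-4 = 256/81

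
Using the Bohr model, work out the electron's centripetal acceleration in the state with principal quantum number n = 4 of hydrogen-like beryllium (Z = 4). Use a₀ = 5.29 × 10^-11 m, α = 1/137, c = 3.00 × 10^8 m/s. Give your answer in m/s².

2.27 × 10^22 m/s²

r = n²a₀/Z = 2.12 × 10^-10 m, v = Zαc/n = 2.19 × 10^6 m/s
a = v²/r = (2.19 × 10^6)² / 2.12 × 10^-10 = 2.27 × 10^22 m/s²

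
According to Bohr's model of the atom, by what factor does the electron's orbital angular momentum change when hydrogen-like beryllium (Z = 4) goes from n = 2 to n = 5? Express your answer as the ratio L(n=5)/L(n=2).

5/2

L = nℏ depends only on n, so L ∝ n.
L(n=5)/L(n=2) = (5/2)^1 = 5/2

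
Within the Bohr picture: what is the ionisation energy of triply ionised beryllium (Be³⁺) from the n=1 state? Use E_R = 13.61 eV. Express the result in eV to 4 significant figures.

E_n = −E_R·Z²/n² = −13.61 × 4²/1² eV = -217.8 eV
Ionisation energy = −E_n = 217.8 eV

217.8 eV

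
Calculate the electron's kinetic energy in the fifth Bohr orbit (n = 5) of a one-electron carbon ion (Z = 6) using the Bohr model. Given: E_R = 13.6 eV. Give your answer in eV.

For a Coulomb orbit the virial theorem gives K = −E_n.
E_n = −E_R·Z²/n², so K = E_R·Z²/n² = 13.6 × 6²/5² = 19.6 eV

19.6 eV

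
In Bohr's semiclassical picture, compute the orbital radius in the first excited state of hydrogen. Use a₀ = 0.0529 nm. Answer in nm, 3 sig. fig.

0.212 nm

r_n = n²a₀/Z = 2² × 0.0529 / 1
    = 4 × 0.0529 / 1 = 0.212 nm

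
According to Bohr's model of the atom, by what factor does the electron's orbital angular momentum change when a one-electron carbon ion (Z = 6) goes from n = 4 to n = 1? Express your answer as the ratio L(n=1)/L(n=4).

1/4

L = nℏ depends only on n, so L ∝ n.
L(n=1)/L(n=4) = (1/4)^1 = 1/4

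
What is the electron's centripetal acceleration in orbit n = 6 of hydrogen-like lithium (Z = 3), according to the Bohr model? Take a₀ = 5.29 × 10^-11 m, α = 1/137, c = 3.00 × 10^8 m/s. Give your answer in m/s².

1.89 × 10^21 m/s²

r = n²a₀/Z = 6.35 × 10^-10 m, v = Zαc/n = 1.09 × 10^6 m/s
a = v²/r = (1.09 × 10^6)² / 6.35 × 10^-10 = 1.89 × 10^21 m/s²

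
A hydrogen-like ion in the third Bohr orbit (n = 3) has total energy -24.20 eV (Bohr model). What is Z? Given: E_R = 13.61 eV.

4

E_n = −E_R Z²/n² ⇒ Z² = −E_n n²/E_R = 24.20 × 3² / 13.61 ≈ 16.00
Z = 4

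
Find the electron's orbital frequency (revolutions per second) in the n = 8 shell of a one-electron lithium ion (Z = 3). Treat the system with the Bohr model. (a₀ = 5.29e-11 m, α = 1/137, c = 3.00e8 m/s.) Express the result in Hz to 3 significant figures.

1.16e14 Hz

r = n²a₀/Z = 1.13e-9 m, v = Zαc/n = 8.21e5 m/s
f = v/(2πr) = 1.16e14 Hz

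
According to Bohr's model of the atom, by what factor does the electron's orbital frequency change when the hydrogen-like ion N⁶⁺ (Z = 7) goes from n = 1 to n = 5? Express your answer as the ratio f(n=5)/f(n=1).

1/125

f ∝ Z^2 · n^-3; with Z fixed, f ∝ n^-3.
f(n=5)/f(n=1) = (5/1)^-3 = 1/125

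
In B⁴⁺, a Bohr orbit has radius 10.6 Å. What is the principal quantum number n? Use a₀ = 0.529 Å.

10

r_n = n²a₀/Z ⇒ n² = rZ/a₀ = 10.6 × 5 / 0.529 ≈ 100.19
n = 10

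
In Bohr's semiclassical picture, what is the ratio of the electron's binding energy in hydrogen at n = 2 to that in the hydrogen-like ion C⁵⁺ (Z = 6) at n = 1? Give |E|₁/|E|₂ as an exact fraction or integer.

|E| ∝ Z^2 · n^-2
|E|₁/|E|₂ = (1/6)^2 · (2/1)^-2 = 1/144

1/144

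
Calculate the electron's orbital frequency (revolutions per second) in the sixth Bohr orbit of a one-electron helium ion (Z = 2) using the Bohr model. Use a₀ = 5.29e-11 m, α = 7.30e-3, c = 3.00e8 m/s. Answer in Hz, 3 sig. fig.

1.22e14 Hz

r = n²a₀/Z = 9.52e-10 m, v = Zαc/n = 7.30e5 m/s
f = v/(2πr) = 1.22e14 Hz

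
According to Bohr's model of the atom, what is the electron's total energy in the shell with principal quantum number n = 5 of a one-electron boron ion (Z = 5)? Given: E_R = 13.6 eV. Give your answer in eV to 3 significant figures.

-13.6 eV

E_n = −E_R·Z²/n² = −13.6 × 5²/5² = -13.6 eV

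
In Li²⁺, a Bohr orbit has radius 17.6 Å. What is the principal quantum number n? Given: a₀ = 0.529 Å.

r_n = n²a₀/Z ⇒ n² = rZ/a₀ = 17.6 × 3 / 0.529 ≈ 99.81
n = 10

10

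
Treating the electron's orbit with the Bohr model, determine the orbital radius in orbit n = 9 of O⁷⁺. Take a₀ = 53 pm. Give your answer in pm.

r_n = n²a₀/Z = 9² × 53 / 8
    = 81 × 53 / 8 = 540 pm

540 pm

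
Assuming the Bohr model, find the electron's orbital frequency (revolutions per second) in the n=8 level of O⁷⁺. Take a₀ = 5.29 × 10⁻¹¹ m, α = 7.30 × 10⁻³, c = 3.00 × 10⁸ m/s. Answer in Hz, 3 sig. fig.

r = n²a₀/Z = 4.23 × 10⁻¹⁰ m, v = Zαc/n = 2.19 × 10⁶ m/s
f = v/(2πr) = 8.24 × 10¹⁴ Hz

8.24 × 10¹⁴ Hz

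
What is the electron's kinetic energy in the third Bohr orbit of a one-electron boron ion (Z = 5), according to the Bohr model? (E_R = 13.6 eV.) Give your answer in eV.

For a Coulomb orbit the virial theorem gives K = −E_n.
E_n = −E_R·Z²/n², so K = E_R·Z²/n² = 13.6 × 5²/3² = 37.8 eV

37.8 eV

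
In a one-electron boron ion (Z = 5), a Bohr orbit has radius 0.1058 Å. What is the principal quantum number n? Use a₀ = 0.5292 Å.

1

r_n = n²a₀/Z ⇒ n² = rZ/a₀ = 0.1058 × 5 / 0.5292 ≈ 1.00
n = 1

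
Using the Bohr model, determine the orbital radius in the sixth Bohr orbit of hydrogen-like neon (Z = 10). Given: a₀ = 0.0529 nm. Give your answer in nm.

r_n = n²a₀/Z = 6² × 0.0529 / 10
    = 36 × 0.0529 / 10 = 0.190 nm

0.190 nm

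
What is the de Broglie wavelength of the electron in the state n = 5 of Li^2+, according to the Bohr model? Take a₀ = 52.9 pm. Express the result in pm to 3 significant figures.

The Bohr quantisation condition is nλ = 2πr_n.
r_n = n²a₀/Z = 441 pm
λ = 2πr_n/n = 2π·441/5 = 554 pm

554 pm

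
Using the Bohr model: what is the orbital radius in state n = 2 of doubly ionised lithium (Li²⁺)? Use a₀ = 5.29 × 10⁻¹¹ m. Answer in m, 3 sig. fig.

r_n = n²a₀/Z = 2² × 5.29 × 10⁻¹¹ / 3
    = 4 × 5.29 × 10⁻¹¹ / 3 = 7.05 × 10⁻¹¹ m

7.05 × 10⁻¹¹ m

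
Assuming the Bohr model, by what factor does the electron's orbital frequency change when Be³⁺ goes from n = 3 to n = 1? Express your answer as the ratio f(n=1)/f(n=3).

f ∝ Z^2 · n^-3; with Z fixed, f ∝ n^-3.
f(n=1)/f(n=3) = (1/3)^-3 = 27

27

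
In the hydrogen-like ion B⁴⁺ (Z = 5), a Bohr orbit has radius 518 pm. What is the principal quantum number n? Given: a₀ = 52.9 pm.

r_n = n²a₀/Z ⇒ n² = rZ/a₀ = 518 × 5 / 52.9 ≈ 48.96
n = 7

7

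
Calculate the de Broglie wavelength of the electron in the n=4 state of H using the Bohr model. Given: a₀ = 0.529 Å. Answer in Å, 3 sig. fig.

13.3 Å

The Bohr quantisation condition is nλ = 2πr_n.
r_n = n²a₀/Z = 8.46 Å
λ = 2πr_n/n = 2π·8.46/4 = 13.3 Å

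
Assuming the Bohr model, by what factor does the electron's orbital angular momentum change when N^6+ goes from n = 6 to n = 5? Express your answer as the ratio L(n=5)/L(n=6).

5/6

L = nℏ depends only on n, so L ∝ n.
L(n=5)/L(n=6) = (5/6)^1 = 5/6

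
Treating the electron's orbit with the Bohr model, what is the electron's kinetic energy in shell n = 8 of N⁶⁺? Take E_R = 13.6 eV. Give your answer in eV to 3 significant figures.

For a Coulomb orbit the virial theorem gives K = −E_n.
E_n = −E_R·Z²/n², so K = E_R·Z²/n² = 13.6 × 7²/8² = 10.4 eV

10.4 eV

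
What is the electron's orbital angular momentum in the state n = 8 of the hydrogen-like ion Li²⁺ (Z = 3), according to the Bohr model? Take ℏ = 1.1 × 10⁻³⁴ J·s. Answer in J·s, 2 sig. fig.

8.8 × 10⁻³⁴ J·s

L_n = nℏ = 8 × 1.1 × 10⁻³⁴ = 8.8 × 10⁻³⁴ J·s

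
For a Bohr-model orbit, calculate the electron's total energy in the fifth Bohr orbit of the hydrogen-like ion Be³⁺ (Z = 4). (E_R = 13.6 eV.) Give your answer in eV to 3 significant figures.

E_n = −E_R·Z²/n² = −13.6 × 4²/5² = -8.70 eV

-8.70 eV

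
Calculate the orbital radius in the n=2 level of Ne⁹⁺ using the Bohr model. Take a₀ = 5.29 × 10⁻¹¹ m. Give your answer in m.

r_n = n²a₀/Z = 2² × 5.29 × 10⁻¹¹ / 10
    = 4 × 5.29 × 10⁻¹¹ / 10 = 2.12 × 10⁻¹¹ m

2.12 × 10⁻¹¹ m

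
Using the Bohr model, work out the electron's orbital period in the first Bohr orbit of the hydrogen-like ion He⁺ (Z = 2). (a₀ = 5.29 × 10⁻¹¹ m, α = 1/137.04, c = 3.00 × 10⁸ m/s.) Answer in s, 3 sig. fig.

r = n²a₀/Z = 1²·5.29 × 10⁻¹¹/2 = 2.65 × 10⁻¹¹ m
v = Zαc/n = 2·0.00730·3.00 × 10⁸/1 = 4.38 × 10⁶ m/s
T = 2πr/v = 3.80 × 10⁻¹⁷ s

3.80 × 10⁻¹⁷ s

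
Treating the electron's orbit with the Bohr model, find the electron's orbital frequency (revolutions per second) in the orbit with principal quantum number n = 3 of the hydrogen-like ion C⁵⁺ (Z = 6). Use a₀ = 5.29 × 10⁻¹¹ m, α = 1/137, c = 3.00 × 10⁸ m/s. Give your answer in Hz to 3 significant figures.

8.78 × 10¹⁵ Hz

r = n²a₀/Z = 7.94 × 10⁻¹¹ m, v = Zαc/n = 4.38 × 10⁶ m/s
f = v/(2πr) = 8.78 × 10¹⁵ Hz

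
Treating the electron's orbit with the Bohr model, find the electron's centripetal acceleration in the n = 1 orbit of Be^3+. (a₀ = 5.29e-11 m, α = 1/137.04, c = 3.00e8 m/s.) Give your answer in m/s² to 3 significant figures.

5.80e24 m/s²

r = n²a₀/Z = 1.32e-11 m, v = Zαc/n = 8.76e6 m/s
a = v²/r = (8.76e6)² / 1.32e-11 = 5.80e24 m/s²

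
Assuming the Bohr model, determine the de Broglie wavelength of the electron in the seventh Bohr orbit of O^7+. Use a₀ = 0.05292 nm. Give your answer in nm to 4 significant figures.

The Bohr quantisation condition is nλ = 2πr_n.
r_n = n²a₀/Z = 0.3241 nm
λ = 2πr_n/n = 2π·0.3241/7 = 0.2909 nm

0.2909 nm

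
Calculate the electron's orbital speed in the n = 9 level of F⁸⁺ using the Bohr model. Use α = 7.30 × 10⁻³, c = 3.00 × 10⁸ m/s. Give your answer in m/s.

2.19 × 10⁶ m/s

v_n = Zαc/n = 9 × 0.00730 × 3.00 × 10⁸ / 9
    = 2.19 × 10⁶ m/s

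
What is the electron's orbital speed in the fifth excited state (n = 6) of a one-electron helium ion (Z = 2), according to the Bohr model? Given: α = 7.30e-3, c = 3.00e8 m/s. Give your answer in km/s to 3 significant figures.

730 km/s

v_n = Zαc/n = 2 × 0.00730 × 3.00e8 / 6
    = 730 km/s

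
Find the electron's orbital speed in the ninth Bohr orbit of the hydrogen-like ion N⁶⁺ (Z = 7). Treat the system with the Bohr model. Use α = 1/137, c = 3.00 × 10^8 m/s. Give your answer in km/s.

v_n = Zαc/n = 7 × 0.00730 × 3.00 × 10^8 / 9
    = 1700 km/s

1700 km/s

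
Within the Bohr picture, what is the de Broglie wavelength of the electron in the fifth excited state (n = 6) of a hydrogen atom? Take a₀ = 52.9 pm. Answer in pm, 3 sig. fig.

1990 pm

The Bohr quantisation condition is nλ = 2πr_n.
r_n = n²a₀/Z = 1900 pm
λ = 2πr_n/n = 2π·1900/6 = 1990 pm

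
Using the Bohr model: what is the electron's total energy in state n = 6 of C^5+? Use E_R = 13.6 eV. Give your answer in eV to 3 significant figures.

E_n = −E_R·Z²/n² = −13.6 × 6²/6² = -13.6 eV

-13.6 eV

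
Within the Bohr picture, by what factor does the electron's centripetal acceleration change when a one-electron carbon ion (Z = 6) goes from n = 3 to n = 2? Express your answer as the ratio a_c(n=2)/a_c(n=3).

a_c ∝ Z^3 · n^-4; with Z fixed, a_c ∝ n^-4.
a_c(n=2)/a_c(n=3) = (2/3)^-4 = 81/16

81/16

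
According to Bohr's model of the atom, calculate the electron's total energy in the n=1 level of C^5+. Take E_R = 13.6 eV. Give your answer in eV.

-490 eV

E_n = −E_R·Z²/n² = −13.6 × 6²/1² = -490 eV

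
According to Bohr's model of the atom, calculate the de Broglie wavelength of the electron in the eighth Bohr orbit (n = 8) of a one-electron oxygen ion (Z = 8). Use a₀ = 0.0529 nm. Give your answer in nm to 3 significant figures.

0.332 nm

The Bohr quantisation condition is nλ = 2πr_n.
r_n = n²a₀/Z = 0.423 nm
λ = 2πr_n/n = 2π·0.423/8 = 0.332 nm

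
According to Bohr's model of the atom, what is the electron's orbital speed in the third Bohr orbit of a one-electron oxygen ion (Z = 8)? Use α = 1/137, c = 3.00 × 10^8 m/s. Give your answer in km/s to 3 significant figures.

5840 km/s

v_n = Zαc/n = 8 × 0.00730 × 3.00 × 10^8 / 3
    = 5840 km/s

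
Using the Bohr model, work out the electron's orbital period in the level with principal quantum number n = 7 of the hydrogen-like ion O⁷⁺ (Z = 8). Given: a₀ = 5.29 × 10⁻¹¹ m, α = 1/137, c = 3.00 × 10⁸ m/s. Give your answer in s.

r = n²a₀/Z = 7²·5.29 × 10⁻¹¹/8 = 3.24 × 10⁻¹⁰ m
v = Zαc/n = 8·0.00730·3.00 × 10⁸/7 = 2.50 × 10⁶ m/s
T = 2πr/v = 8.13 × 10⁻¹⁶ s

8.13 × 10⁻¹⁶ s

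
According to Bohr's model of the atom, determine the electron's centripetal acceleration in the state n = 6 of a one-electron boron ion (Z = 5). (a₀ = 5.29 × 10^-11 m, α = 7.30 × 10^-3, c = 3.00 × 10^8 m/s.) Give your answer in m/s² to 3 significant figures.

8.74 × 10^21 m/s²

r = n²a₀/Z = 3.81 × 10^-10 m, v = Zαc/n = 1.82 × 10^6 m/s
a = v²/r = (1.82 × 10^6)² / 3.81 × 10^-10 = 8.74 × 10^21 m/s²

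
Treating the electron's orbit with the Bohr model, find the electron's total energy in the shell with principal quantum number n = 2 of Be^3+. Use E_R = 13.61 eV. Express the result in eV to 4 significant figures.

E_n = −E_R·Z²/n² = −13.61 × 4²/2² = -54.44 eV

-54.44 eV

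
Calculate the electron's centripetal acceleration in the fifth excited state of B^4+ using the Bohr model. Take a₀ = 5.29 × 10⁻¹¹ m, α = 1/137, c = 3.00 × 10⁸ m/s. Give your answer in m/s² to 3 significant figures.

8.74 × 10²¹ m/s²

r = n²a₀/Z = 3.81 × 10⁻¹⁰ m, v = Zαc/n = 1.82 × 10⁶ m/s
a = v²/r = (1.82 × 10⁶)² / 3.81 × 10⁻¹⁰ = 8.74 × 10²¹ m/s²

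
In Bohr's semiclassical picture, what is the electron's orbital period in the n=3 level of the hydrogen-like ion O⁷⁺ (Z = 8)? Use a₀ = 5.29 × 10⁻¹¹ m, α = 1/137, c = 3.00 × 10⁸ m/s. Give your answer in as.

64.0 as

r = n²a₀/Z = 3²·5.29 × 10⁻¹¹/8 = 5.95 × 10⁻¹¹ m
v = Zαc/n = 8·0.00730·3.00 × 10⁸/3 = 5.84 × 10⁶ m/s
T = 2πr/v = 6.40 × 10⁻¹⁷ s = 64.0 as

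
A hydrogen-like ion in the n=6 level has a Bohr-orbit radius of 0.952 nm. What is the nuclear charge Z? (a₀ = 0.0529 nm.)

r_n = n²a₀/Z ⇒ Z = n²a₀/r = 6² × 0.0529 / 0.952 ≈ 2.00
Z = 2

2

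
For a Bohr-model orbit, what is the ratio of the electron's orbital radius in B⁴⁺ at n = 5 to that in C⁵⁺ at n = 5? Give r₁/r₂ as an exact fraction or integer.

r ∝ Z^-1 · n^2
r₁/r₂ = (5/6)^-1 · (5/5)^2 = 6/5

6/5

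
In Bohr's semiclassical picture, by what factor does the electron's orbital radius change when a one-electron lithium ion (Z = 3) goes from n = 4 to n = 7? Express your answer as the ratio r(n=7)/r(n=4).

49/16

r ∝ Z^-1 · n^2; with Z fixed, r ∝ n^2.
r(n=7)/r(n=4) = (7/4)^2 = 49/16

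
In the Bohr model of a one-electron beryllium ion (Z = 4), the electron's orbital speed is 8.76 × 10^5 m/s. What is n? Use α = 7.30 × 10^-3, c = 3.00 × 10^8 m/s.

v_n = Zαc/n ⇒ n = Zαc/v = 4 × 0.00730 × 3.00 × 10^8 / 8.76 × 10^5 ≈ 10.00
n = 10

10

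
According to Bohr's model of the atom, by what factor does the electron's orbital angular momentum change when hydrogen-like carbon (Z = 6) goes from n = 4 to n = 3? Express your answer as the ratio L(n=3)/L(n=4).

L = nℏ depends only on n, so L ∝ n.
L(n=3)/L(n=4) = (3/4)^1 = 3/4

3/4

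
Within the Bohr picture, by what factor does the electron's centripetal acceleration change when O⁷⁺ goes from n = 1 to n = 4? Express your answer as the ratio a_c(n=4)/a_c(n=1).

1/256

a_c ∝ Z^3 · n^-4; with Z fixed, a_c ∝ n^-4.
a_c(n=4)/a_c(n=1) = (4/1)^-4 = 1/256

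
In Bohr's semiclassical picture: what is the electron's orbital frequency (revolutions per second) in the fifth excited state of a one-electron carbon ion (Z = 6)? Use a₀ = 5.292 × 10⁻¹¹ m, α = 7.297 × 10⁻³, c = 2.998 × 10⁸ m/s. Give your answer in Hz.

1.097 × 10¹⁵ Hz

r = n²a₀/Z = 3.175 × 10⁻¹⁰ m, v = Zαc/n = 2.188 × 10⁶ m/s
f = v/(2πr) = 1.097 × 10¹⁵ Hz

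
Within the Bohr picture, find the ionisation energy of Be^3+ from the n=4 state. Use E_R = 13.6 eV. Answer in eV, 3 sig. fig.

13.6 eV

E_n = −E_R·Z²/n² = −13.6 × 4²/4² eV = -13.6 eV
Ionisation energy = −E_n = 13.6 eV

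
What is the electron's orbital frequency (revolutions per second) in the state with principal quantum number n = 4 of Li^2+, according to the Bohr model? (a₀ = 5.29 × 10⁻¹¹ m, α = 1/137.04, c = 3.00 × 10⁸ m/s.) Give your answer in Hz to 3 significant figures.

9.26 × 10¹⁴ Hz

r = n²a₀/Z = 2.82 × 10⁻¹⁰ m, v = Zαc/n = 1.64 × 10⁶ m/s
f = v/(2πr) = 9.26 × 10¹⁴ Hz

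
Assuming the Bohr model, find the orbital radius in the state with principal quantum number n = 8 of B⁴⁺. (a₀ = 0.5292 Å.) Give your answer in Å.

6.774 Å

r_n = n²a₀/Z = 8² × 0.5292 / 5
    = 64 × 0.5292 / 5 = 6.774 Å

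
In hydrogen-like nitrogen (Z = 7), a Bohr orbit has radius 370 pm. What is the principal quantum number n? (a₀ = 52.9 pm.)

r_n = n²a₀/Z ⇒ n² = rZ/a₀ = 370 × 7 / 52.9 ≈ 48.96
n = 7

7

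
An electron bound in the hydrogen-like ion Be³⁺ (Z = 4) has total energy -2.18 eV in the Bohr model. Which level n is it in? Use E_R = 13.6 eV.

E_n = −E_R Z²/n² ⇒ n² = E_R Z²/(−E_n) = 13.6 × 4² / 2.18 ≈ 99.82
n = 10

10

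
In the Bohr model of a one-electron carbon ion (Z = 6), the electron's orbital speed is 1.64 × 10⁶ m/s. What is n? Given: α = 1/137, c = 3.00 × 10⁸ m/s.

v_n = Zαc/n ⇒ n = Zαc/v = 6 × 0.00730 × 3.00 × 10⁸ / 1.64 × 10⁶ ≈ 8.01
n = 8

8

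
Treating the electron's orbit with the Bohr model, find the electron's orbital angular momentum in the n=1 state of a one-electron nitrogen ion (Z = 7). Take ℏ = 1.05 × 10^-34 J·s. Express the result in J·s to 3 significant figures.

L_n = nℏ = 1 × 1.05 × 10^-34 = 1.05 × 10^-34 J·s

1.05 × 10^-34 J·s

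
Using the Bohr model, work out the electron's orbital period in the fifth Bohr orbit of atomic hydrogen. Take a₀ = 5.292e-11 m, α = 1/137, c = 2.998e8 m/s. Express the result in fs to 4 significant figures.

r = n²a₀/Z = 5²·5.292e-11/1 = 1.323e-9 m
v = Zαc/n = 1·0.007299·2.998e8/5 = 4.377e5 m/s
T = 2πr/v = 1.899e-14 s = 18.99 fs

18.99 fs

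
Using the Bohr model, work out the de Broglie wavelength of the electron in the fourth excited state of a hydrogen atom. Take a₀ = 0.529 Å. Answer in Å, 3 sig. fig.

16.6 Å

The Bohr quantisation condition is nλ = 2πr_n.
r_n = n²a₀/Z = 13.2 Å
λ = 2πr_n/n = 2π·13.2/5 = 16.6 Å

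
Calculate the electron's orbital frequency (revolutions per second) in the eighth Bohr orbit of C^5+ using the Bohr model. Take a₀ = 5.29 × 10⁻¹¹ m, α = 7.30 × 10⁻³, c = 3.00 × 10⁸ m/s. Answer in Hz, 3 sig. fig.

r = n²a₀/Z = 5.64 × 10⁻¹⁰ m, v = Zαc/n = 1.64 × 10⁶ m/s
f = v/(2πr) = 4.63 × 10¹⁴ Hz

4.63 × 10¹⁴ Hz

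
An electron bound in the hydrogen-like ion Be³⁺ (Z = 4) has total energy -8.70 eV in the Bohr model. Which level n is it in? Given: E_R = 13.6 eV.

E_n = −E_R Z²/n² ⇒ n² = E_R Z²/(−E_n) = 13.6 × 4² / 8.70 ≈ 25.01
n = 5

5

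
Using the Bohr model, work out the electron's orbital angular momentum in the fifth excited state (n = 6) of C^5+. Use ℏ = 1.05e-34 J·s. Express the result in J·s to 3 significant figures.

6.30e-34 J·s

L_n = nℏ = 6 × 1.05e-34 = 6.30e-34 J·s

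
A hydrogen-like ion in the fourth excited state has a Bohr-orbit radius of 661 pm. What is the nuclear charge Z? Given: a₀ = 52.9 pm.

2

r_n = n²a₀/Z ⇒ Z = n²a₀/r = 5² × 52.9 / 661 ≈ 2.00
Z = 2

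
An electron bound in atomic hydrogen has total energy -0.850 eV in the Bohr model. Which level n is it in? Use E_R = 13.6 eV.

E_n = −E_R Z²/n² ⇒ n² = E_R Z²/(−E_n) = 13.6 × 1² / 0.850 ≈ 16.00
n = 4

4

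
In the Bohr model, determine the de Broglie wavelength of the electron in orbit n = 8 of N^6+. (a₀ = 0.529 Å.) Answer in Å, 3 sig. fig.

The Bohr quantisation condition is nλ = 2πr_n.
r_n = n²a₀/Z = 4.84 Å
λ = 2πr_n/n = 2π·4.84/8 = 3.80 Å

3.80 Å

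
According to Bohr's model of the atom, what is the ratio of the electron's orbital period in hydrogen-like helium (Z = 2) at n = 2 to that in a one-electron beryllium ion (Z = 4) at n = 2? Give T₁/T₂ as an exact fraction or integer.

T ∝ Z^-2 · n^3
T₁/T₂ = (2/4)^-2 · (2/2)^3 = 4

4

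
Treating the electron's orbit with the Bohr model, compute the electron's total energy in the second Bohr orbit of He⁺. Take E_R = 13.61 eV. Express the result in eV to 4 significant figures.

E_n = −E_R·Z²/n² = −13.61 × 2²/2² = -13.61 eV

-13.61 eV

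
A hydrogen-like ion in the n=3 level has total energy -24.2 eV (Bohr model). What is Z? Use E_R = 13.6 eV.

4

E_n = −E_R Z²/n² ⇒ Z² = −E_n n²/E_R = 24.2 × 3² / 13.6 ≈ 16.01
Z = 4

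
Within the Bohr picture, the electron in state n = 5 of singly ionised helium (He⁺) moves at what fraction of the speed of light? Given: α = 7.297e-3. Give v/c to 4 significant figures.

0.002919

v_n = Zαc/n, so v/c = Zα/n = 2 × 0.007297 / 5 = 0.002919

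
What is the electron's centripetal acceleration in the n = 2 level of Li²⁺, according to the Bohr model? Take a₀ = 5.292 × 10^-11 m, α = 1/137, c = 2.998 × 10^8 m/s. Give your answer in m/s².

r = n²a₀/Z = 7.056 × 10^-11 m, v = Zαc/n = 3.282 × 10^6 m/s
a = v²/r = (3.282 × 10^6)² / 7.056 × 10^-11 = 1.527 × 10^23 m/s²

1.527 × 10^23 m/s²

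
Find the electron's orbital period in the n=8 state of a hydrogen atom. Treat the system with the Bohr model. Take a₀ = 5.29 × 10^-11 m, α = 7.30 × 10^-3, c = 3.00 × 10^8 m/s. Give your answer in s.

r = n²a₀/Z = 8²·5.29 × 10^-11/1 = 3.39 × 10^-9 m
v = Zαc/n = 1·0.00730·3.00 × 10^8/8 = 2.74 × 10^5 m/s
T = 2πr/v = 7.77 × 10^-14 s

7.77 × 10^-14 s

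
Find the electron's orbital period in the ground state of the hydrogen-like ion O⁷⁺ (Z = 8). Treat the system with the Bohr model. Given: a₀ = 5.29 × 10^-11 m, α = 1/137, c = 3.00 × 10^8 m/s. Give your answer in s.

r = n²a₀/Z = 1²·5.29 × 10^-11/8 = 6.61 × 10^-12 m
v = Zαc/n = 8·0.00730·3.00 × 10^8/1 = 1.75 × 10^7 m/s
T = 2πr/v = 2.37 × 10^-18 s

2.37 × 10^-18 s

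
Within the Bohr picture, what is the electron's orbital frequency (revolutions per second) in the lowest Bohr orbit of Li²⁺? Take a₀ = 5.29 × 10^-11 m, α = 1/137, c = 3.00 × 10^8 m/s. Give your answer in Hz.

5.93 × 10^16 Hz

r = n²a₀/Z = 1.76 × 10^-11 m, v = Zαc/n = 6.57 × 10^6 m/s
f = v/(2πr) = 5.93 × 10^16 Hz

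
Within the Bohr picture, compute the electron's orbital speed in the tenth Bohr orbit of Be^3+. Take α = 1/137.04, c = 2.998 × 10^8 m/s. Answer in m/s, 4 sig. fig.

8.751 × 10^5 m/s

v_n = Zαc/n = 4 × 0.007297 × 2.998 × 10^8 / 10
    = 8.751 × 10^5 m/s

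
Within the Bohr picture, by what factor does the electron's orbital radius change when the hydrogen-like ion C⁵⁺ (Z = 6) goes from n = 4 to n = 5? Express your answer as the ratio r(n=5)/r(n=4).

25/16

r ∝ Z^-1 · n^2; with Z fixed, r ∝ n^2.
r(n=5)/r(n=4) = (5/4)^2 = 25/16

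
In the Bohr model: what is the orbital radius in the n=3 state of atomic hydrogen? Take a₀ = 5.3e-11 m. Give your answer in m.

4.8e-10 m

r_n = n²a₀/Z = 3² × 5.3e-11 / 1
    = 9 × 5.3e-11 / 1 = 4.8e-10 m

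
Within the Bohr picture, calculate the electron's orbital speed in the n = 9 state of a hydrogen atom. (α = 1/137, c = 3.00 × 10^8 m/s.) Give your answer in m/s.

v_n = Zαc/n = 1 × 0.00730 × 3.00 × 10^8 / 9
    = 2.43 × 10^5 m/s

2.43 × 10^5 m/s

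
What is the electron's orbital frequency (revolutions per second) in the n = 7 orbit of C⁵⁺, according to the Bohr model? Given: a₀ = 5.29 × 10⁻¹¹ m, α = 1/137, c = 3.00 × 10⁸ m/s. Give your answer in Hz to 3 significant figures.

6.91 × 10¹⁴ Hz

r = n²a₀/Z = 4.32 × 10⁻¹⁰ m, v = Zαc/n = 1.88 × 10⁶ m/s
f = v/(2πr) = 6.91 × 10¹⁴ Hz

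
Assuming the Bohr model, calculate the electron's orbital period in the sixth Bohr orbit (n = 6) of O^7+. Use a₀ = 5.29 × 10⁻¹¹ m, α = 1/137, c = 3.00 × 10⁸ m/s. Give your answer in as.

r = n²a₀/Z = 6²·5.29 × 10⁻¹¹/8 = 2.38 × 10⁻¹⁰ m
v = Zαc/n = 8·0.00730·3.00 × 10⁸/6 = 2.92 × 10⁶ m/s
T = 2πr/v = 5.12 × 10⁻¹⁶ s = 512 as

512 as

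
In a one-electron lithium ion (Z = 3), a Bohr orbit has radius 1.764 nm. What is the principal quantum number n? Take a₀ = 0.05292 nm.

r_n = n²a₀/Z ⇒ n² = rZ/a₀ = 1.764 × 3 / 0.05292 ≈ 100.00
n = 10

10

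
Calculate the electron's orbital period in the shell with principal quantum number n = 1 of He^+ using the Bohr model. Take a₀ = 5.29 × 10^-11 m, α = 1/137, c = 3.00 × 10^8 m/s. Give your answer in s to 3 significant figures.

3.79 × 10^-17 s

r = n²a₀/Z = 1²·5.29 × 10^-11/2 = 2.65 × 10^-11 m
v = Zαc/n = 2·0.00730·3.00 × 10^8/1 = 4.38 × 10^6 m/s
T = 2πr/v = 3.79 × 10^-17 s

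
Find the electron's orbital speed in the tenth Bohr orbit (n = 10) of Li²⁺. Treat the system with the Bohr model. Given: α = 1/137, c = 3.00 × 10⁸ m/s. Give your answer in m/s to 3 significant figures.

6.57 × 10⁵ m/s

v_n = Zαc/n = 3 × 0.00730 × 3.00 × 10⁸ / 10
    = 6.57 × 10⁵ m/s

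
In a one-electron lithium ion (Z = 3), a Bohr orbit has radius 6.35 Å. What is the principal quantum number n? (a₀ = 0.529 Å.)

r_n = n²a₀/Z ⇒ n² = rZ/a₀ = 6.35 × 3 / 0.529 ≈ 36.01
n = 6

6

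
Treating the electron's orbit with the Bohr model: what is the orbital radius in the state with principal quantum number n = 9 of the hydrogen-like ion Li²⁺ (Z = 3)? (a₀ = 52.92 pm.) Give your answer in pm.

1429 pm

r_n = n²a₀/Z = 9² × 52.92 / 3
    = 81 × 52.92 / 3 = 1429 pm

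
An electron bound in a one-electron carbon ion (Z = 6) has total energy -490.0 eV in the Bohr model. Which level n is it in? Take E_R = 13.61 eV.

1

E_n = −E_R Z²/n² ⇒ n² = E_R Z²/(−E_n) = 13.61 × 6² / 490.0 ≈ 1.00
n = 1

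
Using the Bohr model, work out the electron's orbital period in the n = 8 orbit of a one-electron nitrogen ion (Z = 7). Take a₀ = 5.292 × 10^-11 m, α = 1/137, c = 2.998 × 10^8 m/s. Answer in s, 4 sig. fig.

r = n²a₀/Z = 8²·5.292 × 10^-11/7 = 4.838 × 10^-10 m
v = Zαc/n = 7·0.007299·2.998 × 10^8/8 = 1.915 × 10^6 m/s
T = 2πr/v = 1.588 × 10^-15 s

1.588 × 10^-15 s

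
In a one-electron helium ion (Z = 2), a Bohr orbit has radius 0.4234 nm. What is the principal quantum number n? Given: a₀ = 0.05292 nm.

4

r_n = n²a₀/Z ⇒ n² = rZ/a₀ = 0.4234 × 2 / 0.05292 ≈ 16.00
n = 4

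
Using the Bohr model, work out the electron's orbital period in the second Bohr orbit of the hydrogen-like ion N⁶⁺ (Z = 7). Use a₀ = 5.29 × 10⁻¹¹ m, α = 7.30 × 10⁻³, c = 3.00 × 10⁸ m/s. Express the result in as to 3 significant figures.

r = n²a₀/Z = 2²·5.29 × 10⁻¹¹/7 = 3.02 × 10⁻¹¹ m
v = Zαc/n = 7·0.00730·3.00 × 10⁸/2 = 7.67 × 10⁶ m/s
T = 2πr/v = 2.48 × 10⁻¹⁷ s = 24.8 as

24.8 as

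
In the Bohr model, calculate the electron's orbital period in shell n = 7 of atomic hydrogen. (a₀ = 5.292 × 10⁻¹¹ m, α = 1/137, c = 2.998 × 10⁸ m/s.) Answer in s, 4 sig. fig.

r = n²a₀/Z = 7²·5.292 × 10⁻¹¹/1 = 2.593 × 10⁻⁹ m
v = Zαc/n = 1·0.007299·2.998 × 10⁸/7 = 3.126 × 10⁵ m/s
T = 2πr/v = 5.212 × 10⁻¹⁴ s

5.212 × 10⁻¹⁴ s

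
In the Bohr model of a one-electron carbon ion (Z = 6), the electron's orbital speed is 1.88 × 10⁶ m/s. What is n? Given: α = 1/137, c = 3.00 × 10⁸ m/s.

v_n = Zαc/n ⇒ n = Zαc/v = 6 × 0.00730 × 3.00 × 10⁸ / 1.88 × 10⁶ ≈ 6.99
n = 7

7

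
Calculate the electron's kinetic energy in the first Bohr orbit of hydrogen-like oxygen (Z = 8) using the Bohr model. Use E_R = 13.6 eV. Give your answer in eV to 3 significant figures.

870 eV

For a Coulomb orbit the virial theorem gives K = −E_n.
E_n = −E_R·Z²/n², so K = E_R·Z²/n² = 13.6 × 8²/1² = 870 eV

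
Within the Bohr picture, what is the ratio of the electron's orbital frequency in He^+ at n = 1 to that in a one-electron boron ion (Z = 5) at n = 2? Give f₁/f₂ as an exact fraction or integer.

f ∝ Z^2 · n^-3
f₁/f₂ = (2/5)^2 · (1/2)^-3 = 32/25

32/25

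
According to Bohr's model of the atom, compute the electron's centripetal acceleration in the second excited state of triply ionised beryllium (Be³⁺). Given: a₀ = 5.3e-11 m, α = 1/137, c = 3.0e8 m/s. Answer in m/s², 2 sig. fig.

7.1e22 m/s²

r = n²a₀/Z = 1.2e-10 m, v = Zαc/n = 2.9e6 m/s
a = v²/r = (2.9e6)² / 1.2e-10 = 7.1e22 m/s²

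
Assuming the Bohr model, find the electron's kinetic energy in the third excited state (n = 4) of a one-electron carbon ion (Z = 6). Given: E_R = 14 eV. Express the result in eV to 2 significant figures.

For a Coulomb orbit the virial theorem gives K = −E_n.
E_n = −E_R·Z²/n², so K = E_R·Z²/n² = 14 × 6²/4² = 32 eV

32 eV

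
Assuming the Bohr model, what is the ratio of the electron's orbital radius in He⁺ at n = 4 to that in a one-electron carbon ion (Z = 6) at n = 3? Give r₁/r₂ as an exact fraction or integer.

r ∝ Z^-1 · n^2
r₁/r₂ = (2/6)^-1 · (4/3)^2 = 16/3

16/3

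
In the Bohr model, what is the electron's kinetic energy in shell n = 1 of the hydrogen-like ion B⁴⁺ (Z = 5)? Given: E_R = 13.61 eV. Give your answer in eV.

340.2 eV

For a Coulomb orbit the virial theorem gives K = −E_n.
E_n = −E_R·Z²/n², so K = E_R·Z²/n² = 13.61 × 5²/1² = 340.2 eV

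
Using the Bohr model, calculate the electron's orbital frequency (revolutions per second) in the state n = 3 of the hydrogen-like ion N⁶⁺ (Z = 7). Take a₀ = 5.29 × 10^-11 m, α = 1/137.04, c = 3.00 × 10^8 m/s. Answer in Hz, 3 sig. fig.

r = n²a₀/Z = 6.80 × 10^-11 m, v = Zαc/n = 5.11 × 10^6 m/s
f = v/(2πr) = 1.20 × 10^16 Hz

1.20 × 10^16 Hz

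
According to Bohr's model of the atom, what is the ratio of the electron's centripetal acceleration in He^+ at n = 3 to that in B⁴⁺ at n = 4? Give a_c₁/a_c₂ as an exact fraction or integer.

2048/10125

a_c ∝ Z^3 · n^-4
a_c₁/a_c₂ = (2/5)^3 · (3/4)^-4 = 2048/10125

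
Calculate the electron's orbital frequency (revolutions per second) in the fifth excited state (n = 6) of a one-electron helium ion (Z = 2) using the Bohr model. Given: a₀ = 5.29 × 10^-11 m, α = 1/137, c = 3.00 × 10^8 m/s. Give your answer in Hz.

1.22 × 10^14 Hz

r = n²a₀/Z = 9.52 × 10^-10 m, v = Zαc/n = 7.30 × 10^5 m/s
f = v/(2πr) = 1.22 × 10^14 Hz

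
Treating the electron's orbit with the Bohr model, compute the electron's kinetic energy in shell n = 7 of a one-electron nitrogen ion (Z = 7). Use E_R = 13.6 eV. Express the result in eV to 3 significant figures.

13.6 eV

For a Coulomb orbit the virial theorem gives K = −E_n.
E_n = −E_R·Z²/n², so K = E_R·Z²/n² = 13.6 × 7²/7² = 13.6 eV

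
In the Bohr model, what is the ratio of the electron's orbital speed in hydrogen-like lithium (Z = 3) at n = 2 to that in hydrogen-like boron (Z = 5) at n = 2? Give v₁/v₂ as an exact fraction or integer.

3/5

v ∝ Z^1 · n^-1
v₁/v₂ = (3/5)^1 · (2/2)^-1 = 3/5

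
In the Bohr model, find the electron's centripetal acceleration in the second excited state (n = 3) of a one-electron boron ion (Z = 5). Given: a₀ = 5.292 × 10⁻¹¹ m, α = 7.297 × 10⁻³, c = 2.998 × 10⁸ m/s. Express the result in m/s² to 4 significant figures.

1.396 × 10²³ m/s²

r = n²a₀/Z = 9.526 × 10⁻¹¹ m, v = Zαc/n = 3.646 × 10⁶ m/s
a = v²/r = (3.646 × 10⁶)² / 9.526 × 10⁻¹¹ = 1.396 × 10²³ m/s²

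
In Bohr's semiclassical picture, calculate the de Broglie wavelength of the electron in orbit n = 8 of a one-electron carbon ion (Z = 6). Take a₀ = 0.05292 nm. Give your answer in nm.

0.4433 nm

The Bohr quantisation condition is nλ = 2πr_n.
r_n = n²a₀/Z = 0.5645 nm
λ = 2πr_n/n = 2π·0.5645/8 = 0.4433 nm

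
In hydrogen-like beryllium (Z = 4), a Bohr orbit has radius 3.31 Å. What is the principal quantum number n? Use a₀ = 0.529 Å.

5

r_n = n²a₀/Z ⇒ n² = rZ/a₀ = 3.31 × 4 / 0.529 ≈ 25.03
n = 5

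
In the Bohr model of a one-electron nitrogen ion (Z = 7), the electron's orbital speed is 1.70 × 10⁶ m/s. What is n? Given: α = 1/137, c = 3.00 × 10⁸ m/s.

9

v_n = Zαc/n ⇒ n = Zαc/v = 7 × 0.00730 × 3.00 × 10⁸ / 1.70 × 10⁶ ≈ 9.02
n = 9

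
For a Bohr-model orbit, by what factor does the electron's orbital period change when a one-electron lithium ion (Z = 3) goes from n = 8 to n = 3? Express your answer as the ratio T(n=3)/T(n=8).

27/512

T ∝ Z^-2 · n^3; with Z fixed, T ∝ n^3.
T(n=3)/T(n=8) = (3/8)^3 = 27/512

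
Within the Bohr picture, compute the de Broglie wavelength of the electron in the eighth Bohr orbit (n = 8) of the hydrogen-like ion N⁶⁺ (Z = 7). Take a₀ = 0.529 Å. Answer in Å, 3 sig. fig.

The Bohr quantisation condition is nλ = 2πr_n.
r_n = n²a₀/Z = 4.84 Å
λ = 2πr_n/n = 2π·4.84/8 = 3.80 Å

3.80 Å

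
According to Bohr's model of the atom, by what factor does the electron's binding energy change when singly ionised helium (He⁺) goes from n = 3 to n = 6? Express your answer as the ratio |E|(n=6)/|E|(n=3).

1/4

|E| ∝ Z^2 · n^-2; with Z fixed, |E| ∝ n^-2.
|E|(n=6)/|E|(n=3) = (6/3)^-2 = 1/4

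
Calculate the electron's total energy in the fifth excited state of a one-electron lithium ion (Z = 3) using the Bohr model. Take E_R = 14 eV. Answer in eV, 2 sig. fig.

-3.5 eV

E_n = −E_R·Z²/n² = −14 × 3²/6² = -3.5 eV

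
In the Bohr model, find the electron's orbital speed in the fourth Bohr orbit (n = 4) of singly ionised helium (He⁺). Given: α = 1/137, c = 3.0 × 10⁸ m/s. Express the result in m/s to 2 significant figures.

1.1 × 10⁶ m/s

v_n = Zαc/n = 2 × 0.0073 × 3.0 × 10⁸ / 4
    = 1.1 × 10⁶ m/s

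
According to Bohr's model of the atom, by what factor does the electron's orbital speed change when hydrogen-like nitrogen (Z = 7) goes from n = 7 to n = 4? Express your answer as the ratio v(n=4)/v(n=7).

7/4

v ∝ Z^1 · n^-1; with Z fixed, v ∝ n^-1.
v(n=4)/v(n=7) = (4/7)^-1 = 7/4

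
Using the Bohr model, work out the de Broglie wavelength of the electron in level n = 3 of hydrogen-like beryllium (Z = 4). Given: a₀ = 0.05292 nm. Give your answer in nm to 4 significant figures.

The Bohr quantisation condition is nλ = 2πr_n.
r_n = n²a₀/Z = 0.1191 nm
λ = 2πr_n/n = 2π·0.1191/3 = 0.2494 nm

0.2494 nm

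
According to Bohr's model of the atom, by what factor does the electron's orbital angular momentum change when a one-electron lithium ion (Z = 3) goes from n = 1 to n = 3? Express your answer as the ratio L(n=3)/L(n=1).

3

L = nℏ depends only on n, so L ∝ n.
L(n=3)/L(n=1) = (3/1)^1 = 3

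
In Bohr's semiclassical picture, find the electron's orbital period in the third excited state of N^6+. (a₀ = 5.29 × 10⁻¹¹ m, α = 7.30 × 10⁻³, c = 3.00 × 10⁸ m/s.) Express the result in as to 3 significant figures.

198 as

r = n²a₀/Z = 4²·5.29 × 10⁻¹¹/7 = 1.21 × 10⁻¹⁰ m
v = Zαc/n = 7·0.00730·3.00 × 10⁸/4 = 3.83 × 10⁶ m/s
T = 2πr/v = 1.98 × 10⁻¹⁶ s = 198 as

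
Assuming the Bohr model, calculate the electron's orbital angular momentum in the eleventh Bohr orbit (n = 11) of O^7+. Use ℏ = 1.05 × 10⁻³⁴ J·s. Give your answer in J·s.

1.16 × 10⁻³³ J·s

L_n = nℏ = 11 × 1.05 × 10⁻³⁴ = 1.16 × 10⁻³³ J·s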